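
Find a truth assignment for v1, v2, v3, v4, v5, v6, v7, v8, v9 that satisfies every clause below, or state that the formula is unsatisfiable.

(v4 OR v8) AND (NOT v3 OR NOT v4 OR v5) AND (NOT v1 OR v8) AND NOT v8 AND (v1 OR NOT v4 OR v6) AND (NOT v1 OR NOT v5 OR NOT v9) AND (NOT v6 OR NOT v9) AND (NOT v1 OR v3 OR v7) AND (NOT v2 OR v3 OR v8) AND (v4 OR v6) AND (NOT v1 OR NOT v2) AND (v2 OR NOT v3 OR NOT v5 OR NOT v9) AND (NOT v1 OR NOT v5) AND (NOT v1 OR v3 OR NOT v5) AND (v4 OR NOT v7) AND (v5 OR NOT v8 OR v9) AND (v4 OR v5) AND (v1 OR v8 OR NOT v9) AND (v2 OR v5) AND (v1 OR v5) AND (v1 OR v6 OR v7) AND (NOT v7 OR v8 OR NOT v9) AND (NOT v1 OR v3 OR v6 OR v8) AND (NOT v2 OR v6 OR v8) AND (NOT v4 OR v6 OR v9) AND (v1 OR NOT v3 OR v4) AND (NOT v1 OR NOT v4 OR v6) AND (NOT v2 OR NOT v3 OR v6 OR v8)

Unit clause (NOT v8) forces v8 = False.
In (v4 OR v8) only v4 is left, so v4 = True.
In (NOT v1 OR v8) only NOT v1 is left, so v1 = False.
In (v1 OR NOT v4 OR v6) only v6 is left, so v6 = True.
In (NOT v6 OR NOT v9) only NOT v9 is left, so v9 = False.
In (v1 OR v5) only v5 is left, so v5 = True.
Set v2 = True.
  then (NOT v2 OR v3 OR v8) forces v3 = True.
Set v7 = False.
All clauses satisfied.

v1=F, v2=T, v3=T, v4=T, v5=T, v6=T, v7=F, v8=F, v9=F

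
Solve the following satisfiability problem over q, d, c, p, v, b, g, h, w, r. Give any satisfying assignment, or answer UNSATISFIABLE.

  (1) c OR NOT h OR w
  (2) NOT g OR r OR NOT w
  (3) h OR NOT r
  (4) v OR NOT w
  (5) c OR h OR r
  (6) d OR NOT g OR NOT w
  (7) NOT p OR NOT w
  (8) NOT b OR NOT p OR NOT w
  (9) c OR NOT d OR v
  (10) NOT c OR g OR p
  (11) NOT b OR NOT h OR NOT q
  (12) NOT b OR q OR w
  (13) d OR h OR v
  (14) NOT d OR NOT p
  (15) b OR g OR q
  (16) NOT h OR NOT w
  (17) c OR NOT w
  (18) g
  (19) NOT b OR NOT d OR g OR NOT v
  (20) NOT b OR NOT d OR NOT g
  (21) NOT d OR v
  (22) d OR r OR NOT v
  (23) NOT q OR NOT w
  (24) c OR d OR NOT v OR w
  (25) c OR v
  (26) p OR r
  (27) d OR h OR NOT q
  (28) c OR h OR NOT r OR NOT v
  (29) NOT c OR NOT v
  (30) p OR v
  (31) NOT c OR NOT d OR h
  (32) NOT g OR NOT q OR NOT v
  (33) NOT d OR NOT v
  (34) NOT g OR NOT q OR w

q=F, d=F, c=T, p=T, v=F, b=F, g=T, h=T, w=F, r=F

Unit clause (g) forces g = True.
Try q = True:
  (NOT q OR NOT w) forces w = False.
  clause (NOT g OR NOT q OR w) is falsified — backtrack.
So q = False.
Try d = True:
  (NOT d OR NOT p) forces p = False.
  (NOT b OR NOT d OR NOT g) forces b = False.
  (NOT d OR v) forces v = True.
  clause (NOT d OR NOT v) is falsified — backtrack.
So d = False.
  then (d OR NOT g OR NOT w) forces w = False.
  then (NOT b OR q OR w) forces b = False.
Try c = False:
  (c OR NOT h OR w) forces h = False.
  (h OR NOT r) forces r = False.
  clause (c OR h OR r) is falsified — backtrack.
So c = True.
  then (NOT c OR NOT v) forces v = False.
  then (p OR v) forces p = True.
  then (d OR h OR v) forces h = True.
Set r = False.
All clauses satisfied.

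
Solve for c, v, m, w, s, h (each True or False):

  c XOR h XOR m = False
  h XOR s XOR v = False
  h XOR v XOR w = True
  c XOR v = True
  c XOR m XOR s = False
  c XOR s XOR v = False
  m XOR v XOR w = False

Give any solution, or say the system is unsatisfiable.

c: True; v: False; m: False; w: False; s: True; h: True

c XOR h XOR m = T XOR T XOR F = False ✓
h XOR s XOR v = T XOR T XOR F = False ✓
h XOR v XOR w = T XOR F XOR F = True ✓
c XOR v = T XOR F = True ✓
c XOR m XOR s = T XOR F XOR T = False ✓
c XOR s XOR v = T XOR T XOR F = False ✓
m XOR v XOR w = F XOR F XOR F = False ✓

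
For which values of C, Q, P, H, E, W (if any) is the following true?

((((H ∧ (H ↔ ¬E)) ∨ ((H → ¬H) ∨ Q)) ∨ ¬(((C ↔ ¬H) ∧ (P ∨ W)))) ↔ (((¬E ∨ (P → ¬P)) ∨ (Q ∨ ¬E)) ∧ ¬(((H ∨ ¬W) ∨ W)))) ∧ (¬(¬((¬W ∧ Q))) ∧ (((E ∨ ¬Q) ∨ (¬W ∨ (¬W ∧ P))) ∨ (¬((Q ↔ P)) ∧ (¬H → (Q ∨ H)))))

The formula is unsatisfiable.

Case Q = True: the formula simplifies to ¬(((H ∨ ¬W) ∨ W)) ∧ (¬(¬(¬W)) ∧ ((E ∨ (¬W ∨ (¬W ∧ P))) ∨ ¬P)).
  W = True: the conjunct ¬(((H ∨ ¬W) ∨ W)) becomes ¬((H ∨ True)) = False.
  W = False: the conjunct ¬(((H ∨ ¬W) ∨ W)) becomes ¬((True ∨ False)) = False.
Case Q = False: the conjunct ¬(¬((¬W ∧ Q))) becomes ¬(¬False) = False.
Both cases fail — unsatisfiable.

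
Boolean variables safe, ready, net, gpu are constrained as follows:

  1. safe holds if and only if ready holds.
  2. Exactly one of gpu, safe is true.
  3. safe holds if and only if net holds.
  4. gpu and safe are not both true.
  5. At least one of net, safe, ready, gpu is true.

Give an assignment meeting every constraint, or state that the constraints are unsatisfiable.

safe = False, ready = False, net = False, gpu = True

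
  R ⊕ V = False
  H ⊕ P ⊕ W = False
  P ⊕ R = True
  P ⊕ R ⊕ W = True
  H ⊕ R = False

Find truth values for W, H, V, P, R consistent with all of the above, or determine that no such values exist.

Unsatisfiable

Adding constraints 2, 4, 5 mod 2: every variable appears an even number of times on the left, so the left side is 0.
But the right sides sum to 1 (mod 2). 0 ≠ 1 — the system is inconsistent.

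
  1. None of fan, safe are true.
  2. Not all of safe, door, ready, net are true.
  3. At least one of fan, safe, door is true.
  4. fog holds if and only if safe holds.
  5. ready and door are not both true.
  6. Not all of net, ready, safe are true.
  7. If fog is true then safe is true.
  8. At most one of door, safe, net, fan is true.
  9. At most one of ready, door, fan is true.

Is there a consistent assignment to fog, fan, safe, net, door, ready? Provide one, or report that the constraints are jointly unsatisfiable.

fog = False, fan = False, safe = False, net = False, door = True, ready = False

  (1) {fan, safe}: 0 true — none ✓
  (2) {safe, door, ready, net}: 1/4 true — not all ✓
  (3) {fan, safe, door}: 1 true — at least one ✓
  (4) fog=F, safe=F — same ✓
  (5) ready=F, door=T — not both ✓
  (6) {net, ready, safe}: 0/3 true — not all ✓
  (7) fog=F ⇒ safe: vacuous ✓
  (8) {door, safe, net, fan}: 1 true — at most one ✓
  (9) {ready, door, fan}: 1 true — at most one ✓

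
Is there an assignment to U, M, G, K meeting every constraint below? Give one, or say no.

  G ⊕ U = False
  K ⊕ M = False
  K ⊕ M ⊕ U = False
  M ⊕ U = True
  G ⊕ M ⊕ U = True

U = False, M = True, G = False, K = True

G ⊕ U = F ⊕ F = False ✓
K ⊕ M = T ⊕ T = False ✓
K ⊕ M ⊕ U = T ⊕ T ⊕ F = False ✓
M ⊕ U = T ⊕ F = True ✓
G ⊕ M ⊕ U = F ⊕ T ⊕ F = True ✓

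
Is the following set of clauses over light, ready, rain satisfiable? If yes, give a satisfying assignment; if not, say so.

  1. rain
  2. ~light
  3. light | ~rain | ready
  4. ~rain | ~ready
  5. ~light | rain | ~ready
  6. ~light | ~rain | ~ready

Unsatisfiable — no assignment works.

Case light = True:
  Clause (~light) is falsified — contradiction.
Case light = False:
  (rain) forces rain = True.
  (light | ~rain | ready) forces ready = True.
  Clause (~rain | ~ready) is falsified — contradiction.
Both cases fail, so the formula is unsatisfiable.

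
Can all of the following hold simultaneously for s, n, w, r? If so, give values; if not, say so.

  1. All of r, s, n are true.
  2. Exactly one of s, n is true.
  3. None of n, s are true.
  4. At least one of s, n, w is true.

No satisfying assignment exists.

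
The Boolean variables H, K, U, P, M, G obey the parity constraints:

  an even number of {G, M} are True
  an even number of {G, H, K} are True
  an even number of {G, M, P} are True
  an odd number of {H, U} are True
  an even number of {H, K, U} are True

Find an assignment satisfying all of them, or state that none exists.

H=F; K=T; U=T; P=F; M=T; G=T

{G, M}: 2 true → even ✓
{G, H, K}: 2 true → even ✓
{G, M, P}: 2 true → even ✓
{H, U}: 1 true → odd ✓
{H, K, U}: 2 true → even ✓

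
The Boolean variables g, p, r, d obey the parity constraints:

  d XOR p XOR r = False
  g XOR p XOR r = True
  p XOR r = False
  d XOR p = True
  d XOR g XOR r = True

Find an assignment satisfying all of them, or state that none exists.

Adding constraints 2, 4, 5 mod 2: every variable appears an even number of times on the left, so the left side is 0.
But the right sides sum to 1 (mod 2). 0 ≠ 1 — the system is inconsistent.

No satisfying assignment exists.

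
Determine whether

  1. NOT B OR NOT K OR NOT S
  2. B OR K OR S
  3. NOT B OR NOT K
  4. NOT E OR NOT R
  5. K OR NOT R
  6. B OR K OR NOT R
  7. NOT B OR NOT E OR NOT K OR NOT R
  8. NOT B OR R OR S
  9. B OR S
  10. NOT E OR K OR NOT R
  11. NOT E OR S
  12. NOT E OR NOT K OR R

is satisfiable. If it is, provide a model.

S: True; E: True; R: False; K: False; B: False

Try S = False:
  (B OR S) forces B = True.
  (NOT B OR NOT K) forces K = False.
  (K OR NOT R) forces R = False.
  clause (NOT B OR R OR S) is falsified — backtrack.
So S = True.
Set E = True.
  then (NOT E OR NOT R) forces R = False.
  then (NOT E OR NOT K OR R) forces K = False.
Set B = False.
All clauses satisfied.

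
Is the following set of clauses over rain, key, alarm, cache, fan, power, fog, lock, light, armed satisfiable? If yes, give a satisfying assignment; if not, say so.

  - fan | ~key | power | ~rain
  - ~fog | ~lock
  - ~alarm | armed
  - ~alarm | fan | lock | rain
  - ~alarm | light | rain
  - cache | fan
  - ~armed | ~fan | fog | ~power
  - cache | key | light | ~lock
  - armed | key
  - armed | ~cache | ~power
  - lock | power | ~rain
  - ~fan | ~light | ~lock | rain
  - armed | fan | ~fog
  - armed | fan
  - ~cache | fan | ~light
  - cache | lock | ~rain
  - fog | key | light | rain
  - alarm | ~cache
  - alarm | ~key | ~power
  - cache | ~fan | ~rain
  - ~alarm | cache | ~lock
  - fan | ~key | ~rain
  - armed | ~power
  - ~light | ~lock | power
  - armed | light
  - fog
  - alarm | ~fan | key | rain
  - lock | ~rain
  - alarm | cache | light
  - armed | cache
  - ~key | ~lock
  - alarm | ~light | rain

rain=F, key=F, alarm=T, cache=T, fan=T, power=F, fog=T, lock=F, light=T, armed=T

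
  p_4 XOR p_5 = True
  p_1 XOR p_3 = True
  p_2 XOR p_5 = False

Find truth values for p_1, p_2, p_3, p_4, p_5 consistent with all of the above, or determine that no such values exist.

p_1: False; p_2: False; p_3: True; p_4: True; p_5: False

p_4 XOR p_5 = T XOR F = True ✓
p_1 XOR p_3 = F XOR T = True ✓
p_2 XOR p_5 = F XOR F = False ✓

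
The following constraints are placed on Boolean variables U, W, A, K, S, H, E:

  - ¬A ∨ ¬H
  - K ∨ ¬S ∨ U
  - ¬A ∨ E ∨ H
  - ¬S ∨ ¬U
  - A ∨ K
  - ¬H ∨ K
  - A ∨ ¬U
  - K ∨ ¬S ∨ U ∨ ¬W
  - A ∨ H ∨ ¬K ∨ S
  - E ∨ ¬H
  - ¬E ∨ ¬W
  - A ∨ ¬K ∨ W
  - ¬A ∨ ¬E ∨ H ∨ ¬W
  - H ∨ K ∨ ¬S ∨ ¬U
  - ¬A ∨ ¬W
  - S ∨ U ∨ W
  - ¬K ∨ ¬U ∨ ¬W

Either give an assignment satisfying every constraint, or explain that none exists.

Set U = True.
  then (¬S ∨ ¬U) forces S = False.
  then (A ∨ ¬U) forces A = True.
  then (¬A ∨ ¬W) forces W = False.
  then (¬A ∨ ¬H) forces H = False.
  then (¬A ∨ E ∨ H) forces E = True.
Set K = False.
All clauses satisfied.

U = True, W = False, A = True, K = False, S = False, H = False, E = True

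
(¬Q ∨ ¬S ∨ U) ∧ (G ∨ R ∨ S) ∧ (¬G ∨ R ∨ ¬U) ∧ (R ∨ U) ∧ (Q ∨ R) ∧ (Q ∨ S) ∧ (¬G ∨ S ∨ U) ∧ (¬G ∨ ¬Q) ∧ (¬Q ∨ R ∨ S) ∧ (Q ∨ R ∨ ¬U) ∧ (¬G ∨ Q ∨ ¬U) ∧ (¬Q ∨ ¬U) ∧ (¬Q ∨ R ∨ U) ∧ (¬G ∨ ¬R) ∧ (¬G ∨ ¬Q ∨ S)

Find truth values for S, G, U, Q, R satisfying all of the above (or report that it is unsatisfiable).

S=T, G=F, U=F, Q=F, R=T

Set S = True.
Try G = True:
  (¬G ∨ ¬Q) forces Q = False.
  (Q ∨ R) forces R = True.
  clause (¬G ∨ ¬R) is falsified — backtrack.
So G = False.
Set U = False.
  then (¬Q ∨ ¬S ∨ U) forces Q = False.
  then (R ∨ U) forces R = True.
All clauses satisfied.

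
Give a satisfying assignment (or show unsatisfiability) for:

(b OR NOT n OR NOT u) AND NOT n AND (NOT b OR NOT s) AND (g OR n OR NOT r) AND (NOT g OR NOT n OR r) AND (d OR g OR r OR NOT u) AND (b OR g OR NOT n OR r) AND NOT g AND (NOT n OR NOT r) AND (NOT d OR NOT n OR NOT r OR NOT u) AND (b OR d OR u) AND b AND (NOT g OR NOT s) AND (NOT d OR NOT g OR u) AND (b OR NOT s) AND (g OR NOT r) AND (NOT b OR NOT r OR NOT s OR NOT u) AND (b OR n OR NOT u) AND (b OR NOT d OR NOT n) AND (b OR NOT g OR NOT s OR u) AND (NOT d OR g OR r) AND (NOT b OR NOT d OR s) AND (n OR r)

Unsatisfiable — no assignment works.

Case n = True:
  Clause (NOT n) is falsified — contradiction.
Case n = False:
  (NOT g) forces g = False.
  (g OR n OR NOT r) forces r = False.
  Clause (n OR r) is falsified — contradiction.
Both cases fail, so the formula is unsatisfiable.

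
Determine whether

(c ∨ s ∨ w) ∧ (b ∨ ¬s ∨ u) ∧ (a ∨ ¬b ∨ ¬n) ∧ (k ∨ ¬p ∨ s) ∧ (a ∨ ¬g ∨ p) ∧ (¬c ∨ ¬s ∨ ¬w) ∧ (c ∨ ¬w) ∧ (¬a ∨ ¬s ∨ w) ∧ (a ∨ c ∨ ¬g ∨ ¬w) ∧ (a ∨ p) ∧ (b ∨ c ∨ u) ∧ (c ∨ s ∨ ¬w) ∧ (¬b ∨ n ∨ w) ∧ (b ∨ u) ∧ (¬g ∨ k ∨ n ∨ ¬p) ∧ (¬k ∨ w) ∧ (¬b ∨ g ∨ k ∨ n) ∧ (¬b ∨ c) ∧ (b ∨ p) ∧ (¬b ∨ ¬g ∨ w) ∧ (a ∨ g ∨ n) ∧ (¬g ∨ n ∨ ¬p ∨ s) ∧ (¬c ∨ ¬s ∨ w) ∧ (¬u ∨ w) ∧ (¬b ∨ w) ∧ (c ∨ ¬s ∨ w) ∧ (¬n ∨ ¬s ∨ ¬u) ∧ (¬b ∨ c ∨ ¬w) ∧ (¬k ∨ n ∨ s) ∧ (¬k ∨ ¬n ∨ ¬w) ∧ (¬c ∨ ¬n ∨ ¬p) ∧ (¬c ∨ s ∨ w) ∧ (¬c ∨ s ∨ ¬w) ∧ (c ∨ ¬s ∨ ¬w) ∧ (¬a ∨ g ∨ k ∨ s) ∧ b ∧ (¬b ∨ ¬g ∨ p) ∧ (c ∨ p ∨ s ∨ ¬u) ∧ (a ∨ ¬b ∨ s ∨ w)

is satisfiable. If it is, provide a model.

No satisfying assignment exists.

Case b = True:
  (¬b ∨ c) forces c = True.
  (¬b ∨ w) forces w = True.
  (¬c ∨ ¬s ∨ ¬w) forces s = False.
  Clause (¬c ∨ s ∨ ¬w) is falsified — contradiction.
Case b = False:
  Clause (b) is falsified — contradiction.
Both cases fail, so the formula is unsatisfiable.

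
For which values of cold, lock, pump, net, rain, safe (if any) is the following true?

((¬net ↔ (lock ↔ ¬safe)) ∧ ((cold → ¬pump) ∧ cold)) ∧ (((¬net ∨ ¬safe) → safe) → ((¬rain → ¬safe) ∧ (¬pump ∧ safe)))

cold = True; lock = False; pump = False; net = True; rain = True; safe = False

  (¬net ↔ (lock ↔ ¬safe)) ∧ ((cold → ¬pump) ∧ cold) = True
    ¬net ↔ (lock ↔ ¬safe) = True
      ¬net = False
      lock ↔ ¬safe = False
        ¬safe = True
    (cold → ¬pump) ∧ cold = True
      cold → ¬pump = True
        ¬pump = True
  ((¬net ∨ ¬safe) → safe) → ((¬rain → ¬safe) ∧ (¬pump ∧ safe)) = True
    (¬net ∨ ¬safe) → safe = False
      ¬net ∨ ¬safe = True
        ¬net = False
        ¬safe = True
    (¬rain → ¬safe) ∧ (¬pump ∧ safe) = False
      ¬rain → ¬safe = True
        ¬rain = False
        ¬safe = True
      ¬pump ∧ safe = False
        ¬pump = True
Both conjuncts True, so the formula holds.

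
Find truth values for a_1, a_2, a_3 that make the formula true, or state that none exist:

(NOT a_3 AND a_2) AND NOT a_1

a_1=F; a_2=T; a_3=F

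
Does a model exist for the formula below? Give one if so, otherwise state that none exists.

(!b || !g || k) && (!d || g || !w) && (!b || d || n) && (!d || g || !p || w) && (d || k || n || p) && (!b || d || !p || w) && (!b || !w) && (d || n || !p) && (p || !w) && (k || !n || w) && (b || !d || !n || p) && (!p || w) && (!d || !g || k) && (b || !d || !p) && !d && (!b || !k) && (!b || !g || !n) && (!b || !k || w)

Unit clause (!d) forces d = False.
Set p = False.
  then (p || !w) forces w = False.
Try k = False:
  (d || k || n || p) forces n = True.
  clause (k || !n || w) is falsified — backtrack.
So k = True.
  then (!b || !k) forces b = False.
Set g = True.
Set n = False.
All clauses satisfied.

p=F, d=F, w=F, k=T, g=T, b=F, n=F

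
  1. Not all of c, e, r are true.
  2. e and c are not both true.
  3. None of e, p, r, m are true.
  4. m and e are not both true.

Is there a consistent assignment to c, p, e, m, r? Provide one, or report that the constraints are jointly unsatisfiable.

c = False; p = False; e = False; m = False; r = False

  (1) {c, e, r}: 0/3 true — not all ✓
  (2) e=F, c=F — not both ✓
  (3) {e, p, r, m}: 0 true — none ✓
  (4) m=F, e=F — not both ✓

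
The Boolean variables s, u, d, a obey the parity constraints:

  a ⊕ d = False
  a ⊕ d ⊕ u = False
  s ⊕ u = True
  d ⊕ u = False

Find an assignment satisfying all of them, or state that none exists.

s = True; u = False; d = False; a = False

a ⊕ d = F ⊕ F = False ✓
a ⊕ d ⊕ u = F ⊕ F ⊕ F = False ✓
s ⊕ u = T ⊕ F = True ✓
d ⊕ u = F ⊕ F = False ✓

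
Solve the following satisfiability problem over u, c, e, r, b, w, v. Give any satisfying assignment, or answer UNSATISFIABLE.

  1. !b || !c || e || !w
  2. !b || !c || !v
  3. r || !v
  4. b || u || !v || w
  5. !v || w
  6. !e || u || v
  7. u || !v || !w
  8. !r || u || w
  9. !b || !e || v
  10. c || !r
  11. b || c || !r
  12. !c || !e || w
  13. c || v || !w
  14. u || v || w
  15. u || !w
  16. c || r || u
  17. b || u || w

u = True, c = True, e = False, r = True, b = False, w = True, v = False

Set u = True.
Set c = True.
Set e = False.
Set r = True.
Set b = False.
Set w = True.
Set v = False.
All clauses satisfied.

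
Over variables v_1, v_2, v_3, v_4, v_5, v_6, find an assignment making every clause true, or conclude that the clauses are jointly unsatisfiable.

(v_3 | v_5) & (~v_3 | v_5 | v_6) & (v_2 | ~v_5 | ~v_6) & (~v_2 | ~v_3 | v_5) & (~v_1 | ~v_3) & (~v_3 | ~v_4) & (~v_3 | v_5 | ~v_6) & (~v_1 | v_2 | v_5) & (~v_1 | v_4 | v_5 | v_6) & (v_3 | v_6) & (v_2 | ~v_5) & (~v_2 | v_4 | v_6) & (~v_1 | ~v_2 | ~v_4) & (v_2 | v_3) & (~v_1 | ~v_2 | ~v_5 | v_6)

v_1 = True, v_2 = True, v_3 = False, v_4 = False, v_5 = True, v_6 = True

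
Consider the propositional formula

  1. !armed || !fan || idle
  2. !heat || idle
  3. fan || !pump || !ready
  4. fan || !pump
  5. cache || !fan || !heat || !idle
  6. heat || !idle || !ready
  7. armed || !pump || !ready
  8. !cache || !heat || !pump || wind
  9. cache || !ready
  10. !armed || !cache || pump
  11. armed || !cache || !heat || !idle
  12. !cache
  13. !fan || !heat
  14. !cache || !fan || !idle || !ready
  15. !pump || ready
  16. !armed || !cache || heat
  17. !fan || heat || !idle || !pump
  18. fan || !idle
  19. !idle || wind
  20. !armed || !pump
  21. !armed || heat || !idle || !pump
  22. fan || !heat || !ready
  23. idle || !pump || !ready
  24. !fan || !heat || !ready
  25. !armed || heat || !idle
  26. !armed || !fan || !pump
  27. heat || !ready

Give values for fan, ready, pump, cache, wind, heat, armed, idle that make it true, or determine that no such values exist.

fan=F, ready=F, pump=F, cache=F, wind=T, heat=F, armed=F, idle=F

Unit clause (!cache) forces cache = False.
In (cache || !ready) only !ready is left, so ready = False.
In (!pump || ready) only !pump is left, so pump = False.
Set fan = False.
  then (fan || !idle) forces idle = False.
  then (!heat || idle) forces heat = False.
Set wind = True.
Set armed = False.
All clauses satisfied.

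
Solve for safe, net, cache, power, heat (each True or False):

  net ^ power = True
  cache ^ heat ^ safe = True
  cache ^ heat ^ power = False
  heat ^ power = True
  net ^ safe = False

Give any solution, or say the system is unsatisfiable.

safe = False, net = False, cache = True, power = True, heat = False

net ^ power = F ^ T = True ✓
cache ^ heat ^ safe = T ^ F ^ F = True ✓
cache ^ heat ^ power = T ^ F ^ T = False ✓
heat ^ power = F ^ T = True ✓
net ^ safe = F ^ F = False ✓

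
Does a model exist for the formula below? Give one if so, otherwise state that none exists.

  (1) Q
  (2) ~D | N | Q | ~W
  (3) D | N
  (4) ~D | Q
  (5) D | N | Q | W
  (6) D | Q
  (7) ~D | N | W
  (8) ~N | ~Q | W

Unit clause (Q) forces Q = True.
Set D = True.
Set N = True.
  then (~N | ~Q | W) forces W = True.
Check each clause:
  (Q): Q holds.
  (~D | N | Q | ~W): N holds.
  (D | N): D holds.
  (~D | Q): Q holds.
  (D | N | Q | W): D holds.
  (D | Q): D holds.
  (~D | N | W): N holds.
  (~N | ~Q | W): W holds.
All clauses satisfied.

D=T, N=T, W=T, Q=T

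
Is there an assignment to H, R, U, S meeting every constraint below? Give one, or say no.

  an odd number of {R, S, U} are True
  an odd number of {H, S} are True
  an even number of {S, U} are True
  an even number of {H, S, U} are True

H = False; R = True; U = True; S = True

{R, S, U}: 3 true → odd ✓
{H, S}: 1 true → odd ✓
{S, U}: 2 true → even ✓
{H, S, U}: 2 true → even ✓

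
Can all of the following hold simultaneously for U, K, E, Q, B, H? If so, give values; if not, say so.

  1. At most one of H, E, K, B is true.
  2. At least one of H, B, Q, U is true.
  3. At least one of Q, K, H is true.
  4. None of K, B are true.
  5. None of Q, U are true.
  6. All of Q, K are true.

Unsatisfiable

Case K = True:
  Constraint (4) is violated (K=T) — contradiction.
Case K = False:
  Constraint (6) is violated (K=F) — contradiction.
Both cases fail — unsatisfiable.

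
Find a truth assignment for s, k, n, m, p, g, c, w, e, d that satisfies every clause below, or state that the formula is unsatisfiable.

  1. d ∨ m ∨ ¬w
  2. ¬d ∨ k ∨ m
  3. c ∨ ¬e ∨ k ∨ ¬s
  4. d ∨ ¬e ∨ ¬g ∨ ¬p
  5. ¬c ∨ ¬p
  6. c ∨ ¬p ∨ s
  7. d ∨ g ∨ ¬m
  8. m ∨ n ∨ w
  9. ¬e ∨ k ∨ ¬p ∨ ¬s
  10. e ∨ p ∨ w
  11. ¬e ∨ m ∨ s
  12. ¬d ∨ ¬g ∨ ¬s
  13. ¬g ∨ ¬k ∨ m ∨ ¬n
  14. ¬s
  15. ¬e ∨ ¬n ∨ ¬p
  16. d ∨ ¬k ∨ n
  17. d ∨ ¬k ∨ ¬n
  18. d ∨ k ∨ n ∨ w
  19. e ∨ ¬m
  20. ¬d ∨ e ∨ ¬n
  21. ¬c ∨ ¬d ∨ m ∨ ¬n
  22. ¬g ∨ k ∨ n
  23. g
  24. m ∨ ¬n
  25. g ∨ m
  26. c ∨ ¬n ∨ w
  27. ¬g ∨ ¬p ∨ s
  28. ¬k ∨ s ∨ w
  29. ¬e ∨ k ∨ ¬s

s = False; k = False; n = True; m = True; p = False; g = True; c = False; w = True; e = True; d = False

Unit clause (¬s) forces s = False.
Unit clause (g) forces g = True.
In (¬g ∨ ¬p ∨ s) only ¬p is left, so p = False.
Set k = False.
  then (¬g ∨ k ∨ n) forces n = True.
  then (m ∨ ¬n) forces m = True.
  then (e ∨ ¬m) forces e = True.
Set c = False.
  then (c ∨ ¬n ∨ w) forces w = True.
Set d = False.
All clauses satisfied.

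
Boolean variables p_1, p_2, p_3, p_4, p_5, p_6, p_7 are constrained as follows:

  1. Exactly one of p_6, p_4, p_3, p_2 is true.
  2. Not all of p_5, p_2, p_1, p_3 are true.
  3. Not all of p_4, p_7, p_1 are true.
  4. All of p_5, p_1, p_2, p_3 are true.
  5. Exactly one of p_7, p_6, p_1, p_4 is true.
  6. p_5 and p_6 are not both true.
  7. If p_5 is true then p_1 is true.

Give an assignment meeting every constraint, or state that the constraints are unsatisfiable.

Case p_2 = True:
  (1) with p_2=T forces p_6 = False.
  (1) with p_2=T forces p_4 = False.
  (1) with p_2=T forces p_3 = False.
  Constraint (4) is violated (p_3=F) — contradiction.
Case p_2 = False:
  Constraint (4) is violated (p_2=F) — contradiction.
Both cases fail — unsatisfiable.

Unsatisfiable — no assignment works.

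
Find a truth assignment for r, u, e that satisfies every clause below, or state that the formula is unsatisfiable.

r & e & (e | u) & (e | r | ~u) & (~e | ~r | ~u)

Unit clause (r) forces r = True.
Unit clause (e) forces e = True.
In (~e | ~r | ~u) only ~u is left, so u = False.
All clauses satisfied.

r = True, u = False, e = True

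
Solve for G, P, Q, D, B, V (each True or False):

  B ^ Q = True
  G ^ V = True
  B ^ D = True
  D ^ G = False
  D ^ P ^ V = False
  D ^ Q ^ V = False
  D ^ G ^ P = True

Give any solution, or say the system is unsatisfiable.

G=T, P=T, Q=T, D=T, B=F, V=F

B ^ Q = F ^ T = True ✓
G ^ V = T ^ F = True ✓
B ^ D = F ^ T = True ✓
D ^ G = T ^ T = False ✓
D ^ P ^ V = T ^ T ^ F = False ✓
D ^ Q ^ V = T ^ T ^ F = False ✓
D ^ G ^ P = T ^ T ^ T = True ✓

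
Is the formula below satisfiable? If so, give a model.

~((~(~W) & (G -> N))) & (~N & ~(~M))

W=F; N=F; G=T; M=T

  ~((~(~W) & (G -> N))) = True
    ~(~W) & (G -> N) = False
      ~(~W) = False
        ~W = True
      G -> N = False
  ~N & ~(~M) = True
    ~N = True
    ~(~M) = True
      ~M = False
Both conjuncts True, so the formula holds.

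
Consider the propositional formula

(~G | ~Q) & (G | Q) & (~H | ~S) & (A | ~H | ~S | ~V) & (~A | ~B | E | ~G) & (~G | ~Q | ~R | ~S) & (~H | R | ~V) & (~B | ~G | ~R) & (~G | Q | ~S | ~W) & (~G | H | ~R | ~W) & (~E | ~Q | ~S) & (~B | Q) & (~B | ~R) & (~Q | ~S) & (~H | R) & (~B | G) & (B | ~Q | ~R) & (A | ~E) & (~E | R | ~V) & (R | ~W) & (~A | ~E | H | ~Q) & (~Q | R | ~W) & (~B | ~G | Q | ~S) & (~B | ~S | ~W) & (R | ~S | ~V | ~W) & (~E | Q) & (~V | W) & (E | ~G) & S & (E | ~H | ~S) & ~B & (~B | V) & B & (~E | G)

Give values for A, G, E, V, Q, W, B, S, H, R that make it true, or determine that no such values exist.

No satisfying assignment exists.

Case B = True:
  Clause (~B) is falsified — contradiction.
Case B = False:
  Clause (B) is falsified — contradiction.
Both cases fail, so the formula is unsatisfiable.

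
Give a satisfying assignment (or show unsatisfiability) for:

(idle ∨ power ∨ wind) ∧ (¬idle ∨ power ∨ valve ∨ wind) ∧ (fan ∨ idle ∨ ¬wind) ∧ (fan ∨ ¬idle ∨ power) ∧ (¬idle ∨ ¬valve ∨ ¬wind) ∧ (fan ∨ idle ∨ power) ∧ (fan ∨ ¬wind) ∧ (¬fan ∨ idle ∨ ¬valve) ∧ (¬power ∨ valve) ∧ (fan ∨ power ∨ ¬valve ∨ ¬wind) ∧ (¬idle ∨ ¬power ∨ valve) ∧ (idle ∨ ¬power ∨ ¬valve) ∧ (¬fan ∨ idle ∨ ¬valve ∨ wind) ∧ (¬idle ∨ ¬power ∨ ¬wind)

wind = True, power = False, fan = True, idle = True, valve = False

Set wind = True.
  then (fan ∨ ¬wind) forces fan = True.
Try power = True:
  (¬power ∨ valve) forces valve = True.
  (¬idle ∨ ¬valve ∨ ¬wind) forces idle = False.
  clause (¬fan ∨ idle ∨ ¬valve) is falsified — backtrack.
So power = False.
Set idle = True.
  then (¬idle ∨ ¬valve ∨ ¬wind) forces valve = False.
All clauses satisfied.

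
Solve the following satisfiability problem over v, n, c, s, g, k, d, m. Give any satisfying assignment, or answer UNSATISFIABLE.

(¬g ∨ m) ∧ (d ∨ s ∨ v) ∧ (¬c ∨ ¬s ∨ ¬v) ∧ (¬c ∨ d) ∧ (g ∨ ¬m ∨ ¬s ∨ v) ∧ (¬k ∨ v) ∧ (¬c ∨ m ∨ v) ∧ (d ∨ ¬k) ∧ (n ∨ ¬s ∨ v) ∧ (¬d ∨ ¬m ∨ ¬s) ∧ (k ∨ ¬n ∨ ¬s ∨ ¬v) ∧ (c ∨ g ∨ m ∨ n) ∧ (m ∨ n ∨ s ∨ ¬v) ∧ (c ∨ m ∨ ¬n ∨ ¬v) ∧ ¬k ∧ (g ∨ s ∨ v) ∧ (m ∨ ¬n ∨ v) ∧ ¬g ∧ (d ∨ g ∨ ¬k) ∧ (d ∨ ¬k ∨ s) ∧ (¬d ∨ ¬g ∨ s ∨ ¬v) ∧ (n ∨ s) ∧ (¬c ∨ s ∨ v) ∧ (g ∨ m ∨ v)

v = True; n = True; c = False; s = False; g = False; k = False; d = False; m = True

Unit clause (¬k) forces k = False.
Unit clause (¬g) forces g = False.
Set v = True.
Set n = True.
  then (k ∨ ¬n ∨ ¬s ∨ ¬v) forces s = False.
Set c = False.
  then (c ∨ m ∨ ¬n ∨ ¬v) forces m = True.
Set d = False.
All clauses satisfied.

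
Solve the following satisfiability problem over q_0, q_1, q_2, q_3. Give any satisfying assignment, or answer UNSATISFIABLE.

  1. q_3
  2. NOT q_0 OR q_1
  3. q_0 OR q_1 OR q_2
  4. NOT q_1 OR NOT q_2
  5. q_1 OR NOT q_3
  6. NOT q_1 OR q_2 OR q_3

q_0 = True; q_1 = True; q_2 = False; q_3 = True

Unit clause (q_3) forces q_3 = True.
In (q_1 OR NOT q_3) only q_1 is left, so q_1 = True.
In (NOT q_1 OR NOT q_2) only NOT q_2 is left, so q_2 = False.
Set q_0 = True.
Check each clause:
  (q_3): q_3 holds.
  (NOT q_0 OR q_1): q_1 holds.
  (q_0 OR q_1 OR q_2): q_0 holds.
  (NOT q_1 OR NOT q_2): NOT q_2 holds.
  (q_1 OR NOT q_3): q_1 holds.
  (NOT q_1 OR q_2 OR q_3): q_3 holds.
All clauses satisfied.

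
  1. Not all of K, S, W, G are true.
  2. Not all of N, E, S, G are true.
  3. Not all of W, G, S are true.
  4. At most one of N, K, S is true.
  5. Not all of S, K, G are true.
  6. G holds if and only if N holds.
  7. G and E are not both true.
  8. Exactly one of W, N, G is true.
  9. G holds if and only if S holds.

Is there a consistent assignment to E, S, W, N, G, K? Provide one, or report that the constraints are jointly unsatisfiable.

E = False, S = False, W = True, N = False, G = False, K = True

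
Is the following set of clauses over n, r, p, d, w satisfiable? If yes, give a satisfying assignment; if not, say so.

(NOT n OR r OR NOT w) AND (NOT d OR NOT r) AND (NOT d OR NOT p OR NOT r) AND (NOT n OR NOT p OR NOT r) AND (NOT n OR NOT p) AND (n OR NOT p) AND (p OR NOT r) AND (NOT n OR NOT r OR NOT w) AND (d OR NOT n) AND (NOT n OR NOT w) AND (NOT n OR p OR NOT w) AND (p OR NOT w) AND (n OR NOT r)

n = False; r = False; p = False; d = False; w = False

Set n = False.
  then (n OR NOT p) forces p = False.
  then (p OR NOT r) forces r = False.
  then (p OR NOT w) forces w = False.
Set d = False.
All clauses satisfied.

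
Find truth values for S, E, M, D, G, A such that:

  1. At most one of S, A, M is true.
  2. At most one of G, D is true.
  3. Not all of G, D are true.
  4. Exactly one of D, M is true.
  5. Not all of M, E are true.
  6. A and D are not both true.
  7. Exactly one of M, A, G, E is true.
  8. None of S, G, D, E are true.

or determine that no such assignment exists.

S: False, E: False, M: True, D: False, G: False, A: False

  (1) {S, A, M}: 1 true — at most one ✓
  (2) {G, D}: 0 true — at most one ✓
  (3) {G, D}: 0/2 true — not all ✓
  (4) {D, M}: 1 true — exactly one ✓
  (5) {M, E}: 1/2 true — not all ✓
  (6) A=F, D=F — not both ✓
  (7) {M, A, G, E}: 1 true — exactly one ✓
  (8) {S, G, D, E}: 0 true — none ✓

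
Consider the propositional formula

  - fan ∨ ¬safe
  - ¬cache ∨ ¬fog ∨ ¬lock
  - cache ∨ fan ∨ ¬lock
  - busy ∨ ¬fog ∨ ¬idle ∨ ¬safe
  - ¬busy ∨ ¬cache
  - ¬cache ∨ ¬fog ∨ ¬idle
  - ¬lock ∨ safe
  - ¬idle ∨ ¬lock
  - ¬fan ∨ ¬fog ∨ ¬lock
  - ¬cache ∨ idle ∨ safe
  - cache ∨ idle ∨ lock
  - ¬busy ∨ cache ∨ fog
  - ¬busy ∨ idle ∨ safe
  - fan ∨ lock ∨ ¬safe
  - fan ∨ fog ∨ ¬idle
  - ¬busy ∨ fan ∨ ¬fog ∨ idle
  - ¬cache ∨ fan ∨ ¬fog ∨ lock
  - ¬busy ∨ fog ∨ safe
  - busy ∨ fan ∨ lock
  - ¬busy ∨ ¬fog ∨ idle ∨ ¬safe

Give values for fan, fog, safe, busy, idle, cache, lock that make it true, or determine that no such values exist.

fan = True; fog = True; safe = False; busy = True; idle = True; cache = False; lock = False

Set fan = True.
Set fog = True.
  then (¬fan ∨ ¬fog ∨ ¬lock) forces lock = False.
Set safe = False.
Set busy = True.
  then (¬busy ∨ ¬cache) forces cache = False.
  then (cache ∨ idle ∨ lock) forces idle = True.
All clauses satisfied.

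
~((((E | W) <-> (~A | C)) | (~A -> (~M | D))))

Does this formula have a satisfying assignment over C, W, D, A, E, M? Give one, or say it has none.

C: False, W: False, D: False, A: False, E: False, M: True

  ~((((E | W) <-> (~A | C)) | (~A -> (~M | D)))) = True
    ((E | W) <-> (~A | C)) | (~A -> (~M | D)) = False
      (E | W) <-> (~A | C) = False
        E | W = False
        ~A | C = True
          ~A = True
      ~A -> (~M | D) = False
        ~A = True
        ~M | D = False
          ~M = False
The formula evaluates to True.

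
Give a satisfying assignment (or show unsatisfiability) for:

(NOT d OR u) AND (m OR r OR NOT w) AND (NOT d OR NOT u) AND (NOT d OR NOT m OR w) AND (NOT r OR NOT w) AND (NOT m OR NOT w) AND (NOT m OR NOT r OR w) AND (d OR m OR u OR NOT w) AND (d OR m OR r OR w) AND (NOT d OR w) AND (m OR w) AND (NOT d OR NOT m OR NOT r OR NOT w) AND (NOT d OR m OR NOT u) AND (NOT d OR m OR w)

d = False, m = True, u = False, r = False, w = False

Try d = True:
  (NOT d OR u) forces u = True.
  clause (NOT d OR NOT u) is falsified — backtrack.
So d = False.
Set m = True.
  then (NOT m OR NOT w) forces w = False.
  then (NOT m OR NOT r OR w) forces r = False.
Set u = False.
All clauses satisfied.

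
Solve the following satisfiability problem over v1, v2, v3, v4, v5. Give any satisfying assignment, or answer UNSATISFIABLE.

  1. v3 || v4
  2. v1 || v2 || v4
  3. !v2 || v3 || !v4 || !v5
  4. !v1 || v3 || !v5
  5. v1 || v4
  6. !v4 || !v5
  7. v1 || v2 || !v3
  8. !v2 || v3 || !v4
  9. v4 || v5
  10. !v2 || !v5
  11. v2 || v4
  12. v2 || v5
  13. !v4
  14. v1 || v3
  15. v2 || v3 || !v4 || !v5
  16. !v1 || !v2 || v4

Case v2 = True:
  (!v2 || !v5) forces v5 = False.
  (v4 || v5) forces v4 = True.
  Clause (!v4) is falsified — contradiction.
Case v2 = False:
  (v2 || v4) forces v4 = True.
  Clause (!v4) is falsified — contradiction.
Both cases fail, so the formula is unsatisfiable.

The formula is unsatisfiable.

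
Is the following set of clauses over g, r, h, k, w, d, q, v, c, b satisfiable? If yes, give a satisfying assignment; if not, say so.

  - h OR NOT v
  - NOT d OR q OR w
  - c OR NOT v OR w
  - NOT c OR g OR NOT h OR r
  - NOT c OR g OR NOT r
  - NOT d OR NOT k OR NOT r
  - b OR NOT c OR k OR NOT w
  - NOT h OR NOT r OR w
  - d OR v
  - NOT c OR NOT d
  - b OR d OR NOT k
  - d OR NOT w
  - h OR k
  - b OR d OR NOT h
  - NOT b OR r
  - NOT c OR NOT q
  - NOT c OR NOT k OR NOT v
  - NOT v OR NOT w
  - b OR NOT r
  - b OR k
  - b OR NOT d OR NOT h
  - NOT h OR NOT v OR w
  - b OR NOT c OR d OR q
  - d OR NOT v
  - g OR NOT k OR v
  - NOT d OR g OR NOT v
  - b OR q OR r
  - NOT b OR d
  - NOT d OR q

g=F; r=T; h=T; k=F; w=T; d=T; q=T; v=F; c=F; b=T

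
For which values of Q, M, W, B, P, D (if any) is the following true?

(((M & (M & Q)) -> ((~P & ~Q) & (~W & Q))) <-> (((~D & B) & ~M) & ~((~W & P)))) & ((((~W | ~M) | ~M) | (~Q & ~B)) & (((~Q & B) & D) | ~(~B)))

Q = True, M = True, W = False, B = True, P = False, D = True

  ((M & (M & Q)) -> ((~P & ~Q) & (~W & Q))) <-> (((~D & B) & ~M) & ~((~W & P))) = True
    (M & (M & Q)) -> ((~P & ~Q) & (~W & Q)) = False
      M & (M & Q) = True
        M & Q = True
      (~P & ~Q) & (~W & Q) = False
        ~P & ~Q = False
          ~P = True
          ~Q = False
        ~W & Q = True
          ~W = True
    ((~D & B) & ~M) & ~((~W & P)) = False
      (~D & B) & ~M = False
        ~D & B = False
          ~D = False
        ~M = False
      ~((~W & P)) = True
        ~W & P = False
          ~W = True
  (((~W | ~M) | ~M) | (~Q & ~B)) & (((~Q & B) & D) | ~(~B)) = True
    ((~W | ~M) | ~M) | (~Q & ~B) = True
      (~W | ~M) | ~M = True
        ~W | ~M = True
          ~W = True
          ~M = False
        ~M = False
      ~Q & ~B = False
        ~Q = False
        ~B = False
    ((~Q & B) & D) | ~(~B) = True
      (~Q & B) & D = False
        ~Q & B = False
          ~Q = False
      ~(~B) = True
        ~B = False
Both conjuncts True, so the formula holds.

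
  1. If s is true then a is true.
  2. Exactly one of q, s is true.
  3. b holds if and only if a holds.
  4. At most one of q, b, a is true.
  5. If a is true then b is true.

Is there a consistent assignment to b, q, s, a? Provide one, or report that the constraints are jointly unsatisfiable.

b: False; q: True; s: False; a: False

  (1) s=F ⇒ a: vacuous ✓
  (2) {q, s}: 1 true — exactly one ✓
  (3) b=F, a=F — same ✓
  (4) {q, b, a}: 1 true — at most one ✓
  (5) a=F ⇒ b: vacuous ✓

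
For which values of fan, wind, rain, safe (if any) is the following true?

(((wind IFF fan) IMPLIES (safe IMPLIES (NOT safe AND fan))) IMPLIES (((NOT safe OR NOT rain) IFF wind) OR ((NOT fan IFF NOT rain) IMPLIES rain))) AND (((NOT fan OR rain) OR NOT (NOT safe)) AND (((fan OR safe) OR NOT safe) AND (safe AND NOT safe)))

Unsatisfiable — no assignment works.

Case safe = True: the conjunct NOT safe is False.
Case safe = False: the conjunct safe is False.
Both cases fail — unsatisfiable.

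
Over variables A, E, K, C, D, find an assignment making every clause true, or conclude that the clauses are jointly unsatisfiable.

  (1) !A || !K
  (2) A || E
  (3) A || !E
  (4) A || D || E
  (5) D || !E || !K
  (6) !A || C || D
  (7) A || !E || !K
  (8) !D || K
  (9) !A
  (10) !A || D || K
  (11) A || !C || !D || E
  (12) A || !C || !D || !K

Case A = True:
  Clause (!A) is falsified — contradiction.
Case A = False:
  (A || E) forces E = True.
  Clause (A || !E) is falsified — contradiction.
Both cases fail, so the formula is unsatisfiable.

Unsatisfiable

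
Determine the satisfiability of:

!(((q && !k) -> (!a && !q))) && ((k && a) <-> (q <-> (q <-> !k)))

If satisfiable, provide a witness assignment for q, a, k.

Unsatisfiable — no assignment works.

Case q = True: the formula simplifies to !k && ((k && a) <-> !k).
  k = True: the conjunct !k is False.
  k = False: the conjunct (k && a) <-> !k becomes (False && a) <-> !False = False.
Case q = False: the conjunct !(((q && !k) -> (!a && !q))) becomes !((False -> !a)) = False.
Both cases fail — unsatisfiable.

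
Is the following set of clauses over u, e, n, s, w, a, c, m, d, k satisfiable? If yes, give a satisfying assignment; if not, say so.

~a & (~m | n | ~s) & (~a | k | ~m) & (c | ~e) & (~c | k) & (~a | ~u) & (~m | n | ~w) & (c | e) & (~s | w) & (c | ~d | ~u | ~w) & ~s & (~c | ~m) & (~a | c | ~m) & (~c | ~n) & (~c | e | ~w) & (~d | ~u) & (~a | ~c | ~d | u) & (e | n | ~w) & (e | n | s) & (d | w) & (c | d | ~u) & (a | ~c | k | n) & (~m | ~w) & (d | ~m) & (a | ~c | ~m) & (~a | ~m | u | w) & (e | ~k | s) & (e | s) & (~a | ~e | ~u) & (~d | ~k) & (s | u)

Unit clause (~a) forces a = False.
Unit clause (~s) forces s = False.
In (e | s) only e is left, so e = True.
In (s | u) only u is left, so u = True.
In (c | ~e) only c is left, so c = True.
In (~c | k) only k is left, so k = True.
In (~c | ~m) only ~m is left, so m = False.
In (~c | ~n) only ~n is left, so n = False.
In (~d | ~u) only ~d is left, so d = False.
In (d | w) only w is left, so w = True.
All clauses satisfied.

u=T, e=T, n=F, s=F, w=T, a=F, c=T, m=F, d=F, k=T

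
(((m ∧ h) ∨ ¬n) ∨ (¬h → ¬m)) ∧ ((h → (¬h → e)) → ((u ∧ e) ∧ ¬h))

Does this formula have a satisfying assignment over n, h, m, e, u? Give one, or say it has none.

n = False, h = False, m = False, e = True, u = True

  ((m ∧ h) ∨ ¬n) ∨ (¬h → ¬m) = True
    (m ∧ h) ∨ ¬n = True
      m ∧ h = False
      ¬n = True
    ¬h → ¬m = True
      ¬h = True
      ¬m = True
  (h → (¬h → e)) → ((u ∧ e) ∧ ¬h) = True
    h → (¬h → e) = True
      ¬h → e = True
        ¬h = True
    (u ∧ e) ∧ ¬h = True
      u ∧ e = True
      ¬h = True
Both conjuncts True, so the formula holds.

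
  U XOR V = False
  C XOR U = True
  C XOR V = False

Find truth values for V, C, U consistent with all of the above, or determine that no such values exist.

Adding constraints 1, 2, 3 mod 2: every variable appears an even number of times on the left, so the left side is 0.
But the right sides sum to 1 (mod 2). 0 ≠ 1 — the system is inconsistent.

Unsatisfiable — no assignment works.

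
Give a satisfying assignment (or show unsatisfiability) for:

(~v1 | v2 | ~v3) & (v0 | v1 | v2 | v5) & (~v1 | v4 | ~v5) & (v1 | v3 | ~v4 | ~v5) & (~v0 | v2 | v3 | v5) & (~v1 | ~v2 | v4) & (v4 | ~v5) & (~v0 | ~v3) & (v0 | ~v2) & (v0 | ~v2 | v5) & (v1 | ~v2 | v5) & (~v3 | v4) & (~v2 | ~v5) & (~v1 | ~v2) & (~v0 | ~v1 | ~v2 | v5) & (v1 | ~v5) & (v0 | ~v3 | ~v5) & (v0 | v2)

Try v0 = False:
  (v0 | ~v2) forces v2 = False.
  clause (v0 | v2) is falsified — backtrack.
So v0 = True.
  then (~v0 | ~v3) forces v3 = False.
Try v1 = False:
  (v1 | ~v5) forces v5 = False.
  (~v0 | v2 | v3 | v5) forces v2 = True.
  clause (v1 | ~v2 | v5) is falsified — backtrack.
So v1 = True.
  then (~v1 | ~v2) forces v2 = False.
  then (~v0 | v2 | v3 | v5) forces v5 = True.
  then (v4 | ~v5) forces v4 = True.
All clauses satisfied.

v0=T, v1=T, v2=F, v3=F, v4=T, v5=T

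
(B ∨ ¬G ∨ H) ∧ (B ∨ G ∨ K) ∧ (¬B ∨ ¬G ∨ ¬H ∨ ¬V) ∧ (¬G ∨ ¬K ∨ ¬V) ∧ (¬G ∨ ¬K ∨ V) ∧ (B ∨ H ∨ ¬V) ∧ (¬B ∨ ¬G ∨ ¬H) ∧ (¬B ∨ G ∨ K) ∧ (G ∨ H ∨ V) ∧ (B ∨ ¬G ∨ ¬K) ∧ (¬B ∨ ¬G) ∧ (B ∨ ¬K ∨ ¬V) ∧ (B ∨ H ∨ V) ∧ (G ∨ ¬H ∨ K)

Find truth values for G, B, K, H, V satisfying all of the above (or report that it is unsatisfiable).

G: True, B: False, K: False, H: True, V: False

Set G = True.
  then (¬B ∨ ¬G) forces B = False.
  then (B ∨ ¬G ∨ H) forces H = True.
  then (B ∨ ¬G ∨ ¬K) forces K = False.
Set V = False.
All clauses satisfied.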